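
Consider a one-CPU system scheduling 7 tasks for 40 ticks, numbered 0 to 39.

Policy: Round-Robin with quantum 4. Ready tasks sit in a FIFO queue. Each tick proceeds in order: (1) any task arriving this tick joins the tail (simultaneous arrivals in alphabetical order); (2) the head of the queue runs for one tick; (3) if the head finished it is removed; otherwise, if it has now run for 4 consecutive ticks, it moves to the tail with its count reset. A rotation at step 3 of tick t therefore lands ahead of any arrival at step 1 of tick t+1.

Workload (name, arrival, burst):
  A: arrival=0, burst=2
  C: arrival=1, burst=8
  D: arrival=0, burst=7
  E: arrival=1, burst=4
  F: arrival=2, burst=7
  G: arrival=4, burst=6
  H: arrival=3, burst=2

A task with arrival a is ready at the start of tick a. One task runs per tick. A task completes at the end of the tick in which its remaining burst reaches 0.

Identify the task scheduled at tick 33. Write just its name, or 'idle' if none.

running at tick 33 = F

t=0: queue=[A,D] q_used=0 → run A
t=1: queue=[A,D,C,E] q_used=1 → run A
t=2: queue=[D,C,E,F] q_used=0 → run D
t=3: queue=[D,C,E,F,H] q_used=1 → run D
t=4: queue=[D,C,E,F,H,G] q_used=2 → run D
t=5: queue=[D,C,E,F,H,G] q_used=3 → run D
t=6: queue=[C,E,F,H,G,D] q_used=0 → run C
t=7: queue=[C,E,F,H,G,D] q_used=1 → run C
t=8: queue=[C,E,F,H,G,D] q_used=2 → run C
t=9: queue=[C,E,F,H,G,D] q_used=3 → run C
t=10: queue=[E,F,H,G,D,C] q_used=0 → run E
t=11: queue=[E,F,H,G,D,C] q_used=1 → run E
t=12: queue=[E,F,H,G,D,C] q_used=2 → run E
t=13: queue=[E,F,H,G,D,C] q_used=3 → run E
t=14: queue=[F,H,G,D,C] q_used=0 → run F
t=15: queue=[F,H,G,D,C] q_used=1 → run F
t=16: queue=[F,H,G,D,C] q_used=2 → run F
t=17: queue=[F,H,G,D,C] q_used=3 → run F
t=18: queue=[H,G,D,C,F] q_used=0 → run H
t=19: queue=[H,G,D,C,F] q_used=1 → run H
t=20: queue=[G,D,C,F] q_used=0 → run G
t=21: queue=[G,D,C,F] q_used=1 → run G
t=22: queue=[G,D,C,F] q_used=2 → run G
t=23: queue=[G,D,C,F] q_used=3 → run G
t=24: queue=[D,C,F,G] q_used=0 → run D
t=25: queue=[D,C,F,G] q_used=1 → run D
t=26: queue=[D,C,F,G] q_used=2 → run D
t=27: queue=[C,F,G] q_used=0 → run C
t=28: queue=[C,F,G] q_used=1 → run C
t=29: queue=[C,F,G] q_used=2 → run C
t=30: queue=[C,F,G] q_used=3 → run C
t=31: queue=[F,G] q_used=0 → run F
t=32: queue=[F,G] q_used=1 → run F
t=33: queue=[F,G] q_used=2 → run F
t=34: queue=[G] q_used=0 → run G
t=35: queue=[G] q_used=1 → run G
t=36: (idle)
t=37: (idle)
t=38: (idle)
t=39: (idle)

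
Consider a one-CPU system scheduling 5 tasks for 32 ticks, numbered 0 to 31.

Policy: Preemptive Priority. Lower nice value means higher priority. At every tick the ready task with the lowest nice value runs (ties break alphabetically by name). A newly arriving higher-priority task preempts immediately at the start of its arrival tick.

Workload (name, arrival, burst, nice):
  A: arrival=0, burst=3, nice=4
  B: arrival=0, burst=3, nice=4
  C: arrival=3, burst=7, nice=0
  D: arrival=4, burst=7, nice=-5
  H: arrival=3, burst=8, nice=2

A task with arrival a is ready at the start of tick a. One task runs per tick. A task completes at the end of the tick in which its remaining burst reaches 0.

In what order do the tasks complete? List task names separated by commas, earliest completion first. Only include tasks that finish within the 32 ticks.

t=0: ready={A,B} → run A
t=1: ready={A,B} → run A
t=2: ready={A,B} → run A
t=3: ready={B,C,H} → run C
t=4: ready={B,C,D,H} → run D
t=5: ready={B,C,D,H} → run D
t=6: ready={B,C,D,H} → run D
t=7: ready={B,C,D,H} → run D
t=8: ready={B,C,D,H} → run D
t=9: ready={B,C,D,H} → run D
t=10: ready={B,C,D,H} → run D
t=11: ready={B,C,H} → run C
t=12: ready={B,C,H} → run C
t=13: ready={B,C,H} → run C
t=14: ready={B,C,H} → run C
t=15: ready={B,C,H} → run C
t=16: ready={B,C,H} → run C
t=17: ready={B,H} → run H
t=18: ready={B,H} → run H
t=19: ready={B,H} → run H
t=20: ready={B,H} → run H
t=21: ready={B,H} → run H
t=22: ready={B,H} → run H
t=23: ready={B,H} → run H
t=24: ready={B,H} → run H
t=25: ready={B} → run B
t=26: ready={B} → run B
t=27: ready={B} → run B
t=28: (idle)
t=29: (idle)
t=30: (idle)
t=31: (idle)

completion order = A, D, C, H, B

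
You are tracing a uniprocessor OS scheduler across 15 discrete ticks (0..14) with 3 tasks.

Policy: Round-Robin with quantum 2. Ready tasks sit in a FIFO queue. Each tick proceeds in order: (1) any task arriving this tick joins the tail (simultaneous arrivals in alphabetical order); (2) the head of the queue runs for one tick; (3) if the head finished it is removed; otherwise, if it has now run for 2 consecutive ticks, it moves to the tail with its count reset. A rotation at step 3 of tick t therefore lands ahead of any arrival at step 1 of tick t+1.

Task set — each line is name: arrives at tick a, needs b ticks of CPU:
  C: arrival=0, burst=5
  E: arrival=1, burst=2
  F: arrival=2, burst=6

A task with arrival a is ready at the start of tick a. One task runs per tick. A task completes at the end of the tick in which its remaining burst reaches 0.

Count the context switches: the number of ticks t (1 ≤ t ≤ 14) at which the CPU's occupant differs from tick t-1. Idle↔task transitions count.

context switches = 6

t=0: queue=[C] q_used=0 → run C
t=1: queue=[C,E] q_used=1 → run C
t=2: queue=[E,C,F] q_used=0 → run E
t=3: queue=[E,C,F] q_used=1 → run E
t=4: queue=[C,F] q_used=0 → run C
t=5: queue=[C,F] q_used=1 → run C
t=6: queue=[F,C] q_used=0 → run F
t=7: queue=[F,C] q_used=1 → run F
t=8: queue=[C,F] q_used=0 → run C
t=9: queue=[F] q_used=0 → run F
t=10: queue=[F] q_used=1 → run F
t=11: queue=[F] q_used=0 → run F
t=12: queue=[F] q_used=1 → run F
t=13: (idle)
t=14: (idle)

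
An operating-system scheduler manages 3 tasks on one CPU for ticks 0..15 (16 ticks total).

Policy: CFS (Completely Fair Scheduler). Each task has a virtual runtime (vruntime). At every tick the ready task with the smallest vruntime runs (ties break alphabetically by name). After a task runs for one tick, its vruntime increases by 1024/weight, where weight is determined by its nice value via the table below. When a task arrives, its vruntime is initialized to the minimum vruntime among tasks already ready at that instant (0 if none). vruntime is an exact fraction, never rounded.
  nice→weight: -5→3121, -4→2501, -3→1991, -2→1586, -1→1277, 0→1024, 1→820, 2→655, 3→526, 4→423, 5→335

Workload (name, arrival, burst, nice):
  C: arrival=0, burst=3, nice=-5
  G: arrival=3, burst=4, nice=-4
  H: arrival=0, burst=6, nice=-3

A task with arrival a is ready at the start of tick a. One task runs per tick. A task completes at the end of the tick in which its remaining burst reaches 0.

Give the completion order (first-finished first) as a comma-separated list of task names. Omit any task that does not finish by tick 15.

t=0: vr[C=0 H=0] → run C
t=1: vr[C=1024/3121 H=0] → run H
t=2: vr[C=1024/3121 H=1024/1991] → run C
t=3: vr[C=2048/3121 G=1024/1991 H=1024/1991] → run G
t=4: vr[C=2048/3121 G=4599808/4979491 H=1024/1991] → run H
t=5: vr[C=2048/3121 G=4599808/4979491 H=2048/1991] → run C
t=6: vr[G=4599808/4979491 H=2048/1991] → run G
t=7: vr[G=6638592/4979491 H=2048/1991] → run H
t=8: vr[G=6638592/4979491 H=3072/1991] → run G
t=9: vr[G=8677376/4979491 H=3072/1991] → run H
t=10: vr[G=8677376/4979491 H=4096/1991] → run G
t=11: vr[H=4096/1991] → run H
t=12: vr[H=5120/1991] → run H
t=13: (idle)
t=14: (idle)
t=15: (idle)

completion order = C, G, H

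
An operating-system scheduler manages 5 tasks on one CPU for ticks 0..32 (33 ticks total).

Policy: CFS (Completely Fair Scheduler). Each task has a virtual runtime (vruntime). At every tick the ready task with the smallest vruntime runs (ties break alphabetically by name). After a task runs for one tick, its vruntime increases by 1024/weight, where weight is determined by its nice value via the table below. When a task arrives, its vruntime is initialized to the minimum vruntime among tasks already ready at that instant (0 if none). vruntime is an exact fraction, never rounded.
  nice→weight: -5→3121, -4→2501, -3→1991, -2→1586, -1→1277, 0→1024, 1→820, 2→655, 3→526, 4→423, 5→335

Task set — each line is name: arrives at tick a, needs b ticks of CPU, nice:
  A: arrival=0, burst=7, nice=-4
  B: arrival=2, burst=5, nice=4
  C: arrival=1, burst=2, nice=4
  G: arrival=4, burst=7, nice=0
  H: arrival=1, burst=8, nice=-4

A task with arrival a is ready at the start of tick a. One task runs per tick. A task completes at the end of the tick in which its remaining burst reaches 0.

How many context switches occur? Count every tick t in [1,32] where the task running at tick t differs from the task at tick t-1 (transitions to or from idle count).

t=0: vr[A=0] → run A
t=1: vr[A=1024/2501 C=1024/2501 H=1024/2501] → run A
t=2: vr[A=2048/2501 B=1024/2501 C=1024/2501 H=1024/2501] → run B
t=3: vr[A=2048/2501 B=2994176/1057923 C=1024/2501 H=1024/2501] → run C
t=4: vr[A=2048/2501 B=2994176/1057923 C=2994176/1057923 G=1024/2501 H=1024/2501] → run G
t=5: vr[A=2048/2501 B=2994176/1057923 C=2994176/1057923 G=3525/2501 H=1024/2501] → run H
t=6: vr[A=2048/2501 B=2994176/1057923 C=2994176/1057923 G=3525/2501 H=2048/2501] → run A
t=7: vr[A=3072/2501 B=2994176/1057923 C=2994176/1057923 G=3525/2501 H=2048/2501] → run H
t=8: vr[A=3072/2501 B=2994176/1057923 C=2994176/1057923 G=3525/2501 H=3072/2501] → run A
t=9: vr[A=4096/2501 B=2994176/1057923 C=2994176/1057923 G=3525/2501 H=3072/2501] → run H
t=10: vr[A=4096/2501 B=2994176/1057923 C=2994176/1057923 G=3525/2501 H=4096/2501] → run G
t=11: vr[A=4096/2501 B=2994176/1057923 C=2994176/1057923 G=6026/2501 H=4096/2501] → run A
t=12: vr[A=5120/2501 B=2994176/1057923 C=2994176/1057923 G=6026/2501 H=4096/2501] → run H
t=13: vr[A=5120/2501 B=2994176/1057923 C=2994176/1057923 G=6026/2501 H=5120/2501] → run A
t=14: vr[A=6144/2501 B=2994176/1057923 C=2994176/1057923 G=6026/2501 H=5120/2501] → run H
t=15: vr[A=6144/2501 B=2994176/1057923 C=2994176/1057923 G=6026/2501 H=6144/2501] → run G
t=16: vr[A=6144/2501 B=2994176/1057923 C=2994176/1057923 G=8527/2501 H=6144/2501] → run A
t=17: vr[B=2994176/1057923 C=2994176/1057923 G=8527/2501 H=6144/2501] → run H
t=18: vr[B=2994176/1057923 C=2994176/1057923 G=8527/2501 H=7168/2501] → run B
t=19: vr[B=5555200/1057923 C=2994176/1057923 G=8527/2501 H=7168/2501] → run C
t=20: vr[B=5555200/1057923 G=8527/2501 H=7168/2501] → run H
t=21: vr[B=5555200/1057923 G=8527/2501 H=8192/2501] → run H
t=22: vr[B=5555200/1057923 G=8527/2501] → run G
t=23: vr[B=5555200/1057923 G=11028/2501] → run G
t=24: vr[B=5555200/1057923 G=13529/2501] → run B
t=25: vr[B=2705408/352641 G=13529/2501] → run G
t=26: vr[B=2705408/352641 G=16030/2501] → run G
t=27: vr[B=2705408/352641] → run B
t=28: vr[B=10677248/1057923] → run B
t=29: (idle)
t=30: (idle)
t=31: (idle)
t=32: (idle)

context switches = 24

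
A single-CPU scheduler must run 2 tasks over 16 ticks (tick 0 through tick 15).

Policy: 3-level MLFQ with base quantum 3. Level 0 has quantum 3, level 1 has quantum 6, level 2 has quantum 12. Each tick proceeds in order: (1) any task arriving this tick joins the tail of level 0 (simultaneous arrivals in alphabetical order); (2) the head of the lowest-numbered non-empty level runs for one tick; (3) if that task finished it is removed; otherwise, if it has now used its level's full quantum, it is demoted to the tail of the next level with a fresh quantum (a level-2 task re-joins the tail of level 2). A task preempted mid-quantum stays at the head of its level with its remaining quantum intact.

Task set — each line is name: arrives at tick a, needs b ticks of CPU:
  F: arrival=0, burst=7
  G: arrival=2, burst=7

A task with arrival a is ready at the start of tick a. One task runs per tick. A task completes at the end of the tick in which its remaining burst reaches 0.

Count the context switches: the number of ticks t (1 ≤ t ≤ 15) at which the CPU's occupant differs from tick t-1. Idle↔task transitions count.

context switches = 4

t=0: L0/L1/L2 = F/-/- → run F
t=1: L0/L1/L2 = F/-/- → run F
t=2: L0/L1/L2 = FG/-/- → run F
t=3: L0/L1/L2 = G/F/- → run G
t=4: L0/L1/L2 = G/F/- → run G
t=5: L0/L1/L2 = G/F/- → run G
t=6: L0/L1/L2 = -/FG/- → run F
t=7: L0/L1/L2 = -/FG/- → run F
t=8: L0/L1/L2 = -/FG/- → run F
t=9: L0/L1/L2 = -/FG/- → run F
t=10: L0/L1/L2 = -/G/- → run G
t=11: L0/L1/L2 = -/G/- → run G
t=12: L0/L1/L2 = -/G/- → run G
t=13: L0/L1/L2 = -/G/- → run G
t=14: (idle)
t=15: (idle)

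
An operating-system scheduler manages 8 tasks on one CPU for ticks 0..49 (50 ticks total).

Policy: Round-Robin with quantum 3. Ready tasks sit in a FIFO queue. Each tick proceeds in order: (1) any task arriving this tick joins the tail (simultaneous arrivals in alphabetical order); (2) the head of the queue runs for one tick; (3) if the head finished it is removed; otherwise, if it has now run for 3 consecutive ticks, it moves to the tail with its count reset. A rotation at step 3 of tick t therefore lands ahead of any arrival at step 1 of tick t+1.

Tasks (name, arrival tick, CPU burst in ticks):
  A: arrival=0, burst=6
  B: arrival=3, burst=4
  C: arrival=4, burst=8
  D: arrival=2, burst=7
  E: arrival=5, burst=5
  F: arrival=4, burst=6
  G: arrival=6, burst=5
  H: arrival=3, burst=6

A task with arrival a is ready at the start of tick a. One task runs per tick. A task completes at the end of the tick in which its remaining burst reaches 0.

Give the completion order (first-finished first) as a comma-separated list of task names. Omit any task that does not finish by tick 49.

t=0: queue=[A] q_used=0 → run A
t=1: queue=[A] q_used=1 → run A
t=2: queue=[A,D] q_used=2 → run A
t=3: queue=[D,A,B,H] q_used=0 → run D
t=4: queue=[D,A,B,H,C,F] q_used=1 → run D
t=5: queue=[D,A,B,H,C,F,E] q_used=2 → run D
t=6: queue=[A,B,H,C,F,E,D,G] q_used=0 → run A
t=7: queue=[A,B,H,C,F,E,D,G] q_used=1 → run A
t=8: queue=[A,B,H,C,F,E,D,G] q_used=2 → run A
t=9: queue=[B,H,C,F,E,D,G] q_used=0 → run B
t=10: queue=[B,H,C,F,E,D,G] q_used=1 → run B
t=11: queue=[B,H,C,F,E,D,G] q_used=2 → run B
t=12: queue=[H,C,F,E,D,G,B] q_used=0 → run H
t=13: queue=[H,C,F,E,D,G,B] q_used=1 → run H
t=14: queue=[H,C,F,E,D,G,B] q_used=2 → run H
t=15: queue=[C,F,E,D,G,B,H] q_used=0 → run C
t=16: queue=[C,F,E,D,G,B,H] q_used=1 → run C
t=17: queue=[C,F,E,D,G,B,H] q_used=2 → run C
t=18: queue=[F,E,D,G,B,H,C] q_used=0 → run F
t=19: queue=[F,E,D,G,B,H,C] q_used=1 → run F
t=20: queue=[F,E,D,G,B,H,C] q_used=2 → run F
t=21: queue=[E,D,G,B,H,C,F] q_used=0 → run E
t=22: queue=[E,D,G,B,H,C,F] q_used=1 → run E
t=23: queue=[E,D,G,B,H,C,F] q_used=2 → run E
t=24: queue=[D,G,B,H,C,F,E] q_used=0 → run D
t=25: queue=[D,G,B,H,C,F,E] q_used=1 → run D
t=26: queue=[D,G,B,H,C,F,E] q_used=2 → run D
t=27: queue=[G,B,H,C,F,E,D] q_used=0 → run G
t=28: queue=[G,B,H,C,F,E,D] q_used=1 → run G
t=29: queue=[G,B,H,C,F,E,D] q_used=2 → run G
t=30: queue=[B,H,C,F,E,D,G] q_used=0 → run B
t=31: queue=[H,C,F,E,D,G] q_used=0 → run H
t=32: queue=[H,C,F,E,D,G] q_used=1 → run H
t=33: queue=[H,C,F,E,D,G] q_used=2 → run H
t=34: queue=[C,F,E,D,G] q_used=0 → run C
t=35: queue=[C,F,E,D,G] q_used=1 → run C
t=36: queue=[C,F,E,D,G] q_used=2 → run C
t=37: queue=[F,E,D,G,C] q_used=0 → run F
t=38: queue=[F,E,D,G,C] q_used=1 → run F
t=39: queue=[F,E,D,G,C] q_used=2 → run F
t=40: queue=[E,D,G,C] q_used=0 → run E
t=41: queue=[E,D,G,C] q_used=1 → run E
t=42: queue=[D,G,C] q_used=0 → run D
t=43: queue=[G,C] q_used=0 → run G
t=44: queue=[G,C] q_used=1 → run G
t=45: queue=[C] q_used=0 → run C
t=46: queue=[C] q_used=1 → run C
t=47: (idle)
t=48: (idle)
t=49: (idle)

completion order = A, B, H, F, E, D, G, C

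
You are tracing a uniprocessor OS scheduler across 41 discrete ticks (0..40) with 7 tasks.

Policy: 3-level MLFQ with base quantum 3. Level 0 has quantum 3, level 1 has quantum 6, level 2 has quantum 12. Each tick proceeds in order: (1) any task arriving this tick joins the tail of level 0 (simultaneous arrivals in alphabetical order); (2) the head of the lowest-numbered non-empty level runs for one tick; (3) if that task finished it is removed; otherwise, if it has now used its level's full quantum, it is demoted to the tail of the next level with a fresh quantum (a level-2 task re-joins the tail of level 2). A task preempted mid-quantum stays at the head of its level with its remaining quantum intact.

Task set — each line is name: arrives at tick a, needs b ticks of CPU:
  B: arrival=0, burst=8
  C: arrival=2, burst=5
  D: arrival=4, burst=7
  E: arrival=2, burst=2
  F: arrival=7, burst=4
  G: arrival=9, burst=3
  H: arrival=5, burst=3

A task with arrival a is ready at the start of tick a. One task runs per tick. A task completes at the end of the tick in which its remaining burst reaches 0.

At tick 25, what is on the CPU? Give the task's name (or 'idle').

running at tick 25 = C

t=0: L0/L1/L2 = B/-/- → run B
t=1: L0/L1/L2 = B/-/- → run B
t=2: L0/L1/L2 = BCE/-/- → run B
t=3: L0/L1/L2 = CE/B/- → run C
t=4: L0/L1/L2 = CED/B/- → run C
t=5: L0/L1/L2 = CEDH/B/- → run C
t=6: L0/L1/L2 = EDH/BC/- → run E
t=7: L0/L1/L2 = EDHF/BC/- → run E
t=8: L0/L1/L2 = DHF/BC/- → run D
t=9: L0/L1/L2 = DHFG/BC/- → run D
t=10: L0/L1/L2 = DHFG/BC/- → run D
t=11: L0/L1/L2 = HFG/BCD/- → run H
t=12: L0/L1/L2 = HFG/BCD/- → run H
t=13: L0/L1/L2 = HFG/BCD/- → run H
t=14: L0/L1/L2 = FG/BCD/- → run F
t=15: L0/L1/L2 = FG/BCD/- → run F
t=16: L0/L1/L2 = FG/BCD/- → run F
t=17: L0/L1/L2 = G/BCDF/- → run G
t=18: L0/L1/L2 = G/BCDF/- → run G
t=19: L0/L1/L2 = G/BCDF/- → run G
t=20: L0/L1/L2 = -/BCDF/- → run B
t=21: L0/L1/L2 = -/BCDF/- → run B
t=22: L0/L1/L2 = -/BCDF/- → run B
t=23: L0/L1/L2 = -/BCDF/- → run B
t=24: L0/L1/L2 = -/BCDF/- → run B
t=25: L0/L1/L2 = -/CDF/- → run C
t=26: L0/L1/L2 = -/CDF/- → run C
t=27: L0/L1/L2 = -/DF/- → run D
t=28: L0/L1/L2 = -/DF/- → run D
t=29: L0/L1/L2 = -/DF/- → run D
t=30: L0/L1/L2 = -/DF/- → run D
t=31: L0/L1/L2 = -/F/- → run F
t=32: (idle)
t=33: (idle)
t=34: (idle)
t=35: (idle)
t=36: (idle)
t=37: (idle)
t=38: (idle)
t=39: (idle)
t=40: (idle)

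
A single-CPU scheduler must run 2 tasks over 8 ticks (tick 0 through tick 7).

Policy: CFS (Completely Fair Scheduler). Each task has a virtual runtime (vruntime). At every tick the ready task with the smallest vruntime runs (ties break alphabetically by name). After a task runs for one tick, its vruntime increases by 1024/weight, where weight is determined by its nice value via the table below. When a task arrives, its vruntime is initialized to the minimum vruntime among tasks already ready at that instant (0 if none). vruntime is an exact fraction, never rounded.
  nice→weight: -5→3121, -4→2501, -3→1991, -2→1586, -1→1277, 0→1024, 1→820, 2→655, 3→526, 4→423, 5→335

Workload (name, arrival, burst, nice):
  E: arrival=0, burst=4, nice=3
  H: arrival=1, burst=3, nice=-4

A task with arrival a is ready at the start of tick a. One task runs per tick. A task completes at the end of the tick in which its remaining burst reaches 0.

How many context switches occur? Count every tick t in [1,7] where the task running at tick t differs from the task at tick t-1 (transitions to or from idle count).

context switches = 3

t=0: vr[E=0] → run E
t=1: vr[E=512/263 H=512/263] → run E
t=2: vr[E=1024/263 H=512/263] → run H
t=3: vr[E=1024/263 H=1549824/657763] → run H
t=4: vr[E=1024/263 H=1819136/657763] → run H
t=5: vr[E=1024/263] → run E
t=6: vr[E=1536/263] → run E
t=7: (idle)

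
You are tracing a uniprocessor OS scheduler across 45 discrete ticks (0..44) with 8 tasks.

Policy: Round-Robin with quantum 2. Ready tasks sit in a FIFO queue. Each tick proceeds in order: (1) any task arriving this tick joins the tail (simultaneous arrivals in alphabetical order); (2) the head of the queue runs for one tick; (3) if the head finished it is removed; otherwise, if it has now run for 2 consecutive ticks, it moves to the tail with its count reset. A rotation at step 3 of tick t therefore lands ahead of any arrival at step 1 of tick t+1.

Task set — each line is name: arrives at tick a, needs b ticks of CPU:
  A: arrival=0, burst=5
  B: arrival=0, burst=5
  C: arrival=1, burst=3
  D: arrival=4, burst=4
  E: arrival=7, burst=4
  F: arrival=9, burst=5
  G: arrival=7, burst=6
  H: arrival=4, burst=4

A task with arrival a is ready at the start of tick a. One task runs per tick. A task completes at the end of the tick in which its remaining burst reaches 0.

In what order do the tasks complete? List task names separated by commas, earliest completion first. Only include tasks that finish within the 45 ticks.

t=0: queue=[A,B] q_used=0 → run A
t=1: queue=[A,B,C] q_used=1 → run A
t=2: queue=[B,C,A] q_used=0 → run B
t=3: queue=[B,C,A] q_used=1 → run B
t=4: queue=[C,A,B,D,H] q_used=0 → run C
t=5: queue=[C,A,B,D,H] q_used=1 → run C
t=6: queue=[A,B,D,H,C] q_used=0 → run A
t=7: queue=[A,B,D,H,C,E,G] q_used=1 → run A
t=8: queue=[B,D,H,C,E,G,A] q_used=0 → run B
t=9: queue=[B,D,H,C,E,G,A,F] q_used=1 → run B
t=10: queue=[D,H,C,E,G,A,F,B] q_used=0 → run D
t=11: queue=[D,H,C,E,G,A,F,B] q_used=1 → run D
t=12: queue=[H,C,E,G,A,F,B,D] q_used=0 → run H
t=13: queue=[H,C,E,G,A,F,B,D] q_used=1 → run H
t=14: queue=[C,E,G,A,F,B,D,H] q_used=0 → run C
t=15: queue=[E,G,A,F,B,D,H] q_used=0 → run E
t=16: queue=[E,G,A,F,B,D,H] q_used=1 → run E
t=17: queue=[G,A,F,B,D,H,E] q_used=0 → run G
t=18: queue=[G,A,F,B,D,H,E] q_used=1 → run G
t=19: queue=[A,F,B,D,H,E,G] q_used=0 → run A
t=20: queue=[F,B,D,H,E,G] q_used=0 → run F
t=21: queue=[F,B,D,H,E,G] q_used=1 → run F
t=22: queue=[B,D,H,E,G,F] q_used=0 → run B
t=23: queue=[D,H,E,G,F] q_used=0 → run D
t=24: queue=[D,H,E,G,F] q_used=1 → run D
t=25: queue=[H,E,G,F] q_used=0 → run H
t=26: queue=[H,E,G,F] q_used=1 → run H
t=27: queue=[E,G,F] q_used=0 → run E
t=28: queue=[E,G,F] q_used=1 → run E
t=29: queue=[G,F] q_used=0 → run G
t=30: queue=[G,F] q_used=1 → run G
t=31: queue=[F,G] q_used=0 → run F
t=32: queue=[F,G] q_used=1 → run F
t=33: queue=[G,F] q_used=0 → run G
t=34: queue=[G,F] q_used=1 → run G
t=35: queue=[F] q_used=0 → run F
t=36: (idle)
t=37: (idle)
t=38: (idle)
t=39: (idle)
t=40: (idle)
t=41: (idle)
t=42: (idle)
t=43: (idle)
t=44: (idle)

completion order = C, A, B, D, H, E, G, F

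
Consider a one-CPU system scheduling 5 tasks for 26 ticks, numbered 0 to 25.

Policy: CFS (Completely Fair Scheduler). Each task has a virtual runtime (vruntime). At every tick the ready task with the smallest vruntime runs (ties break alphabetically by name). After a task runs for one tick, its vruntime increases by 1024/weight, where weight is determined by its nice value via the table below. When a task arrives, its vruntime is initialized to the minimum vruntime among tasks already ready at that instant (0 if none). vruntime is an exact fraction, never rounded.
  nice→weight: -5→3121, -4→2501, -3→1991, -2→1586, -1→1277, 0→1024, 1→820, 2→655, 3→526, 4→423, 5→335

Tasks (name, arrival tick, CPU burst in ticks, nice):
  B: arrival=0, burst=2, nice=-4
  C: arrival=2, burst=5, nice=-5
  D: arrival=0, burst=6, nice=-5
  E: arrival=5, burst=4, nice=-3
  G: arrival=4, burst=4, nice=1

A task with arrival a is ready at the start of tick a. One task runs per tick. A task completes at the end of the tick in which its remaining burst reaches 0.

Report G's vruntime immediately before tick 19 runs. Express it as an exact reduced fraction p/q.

vruntime(G, start of tick 19) = 36352/12505

t=0: vr[B=0 D=0] → run B
t=1: vr[B=1024/2501 D=0] → run D
t=2: vr[B=1024/2501 C=1024/3121 D=1024/3121] → run C
t=3: vr[B=1024/2501 C=2048/3121 D=1024/3121] → run D
t=4: vr[B=1024/2501 C=2048/3121 D=2048/3121 G=1024/2501] → run B
t=5: vr[C=2048/3121 D=2048/3121 E=1024/2501 G=1024/2501] → run E
t=6: vr[C=2048/3121 D=2048/3121 E=4599808/4979491 G=1024/2501] → run G
t=7: vr[C=2048/3121 D=2048/3121 E=4599808/4979491 G=20736/12505] → run C
t=8: vr[C=3072/3121 D=2048/3121 E=4599808/4979491 G=20736/12505] → run D
t=9: vr[C=3072/3121 D=3072/3121 E=4599808/4979491 G=20736/12505] → run E
t=10: vr[C=3072/3121 D=3072/3121 E=7160832/4979491 G=20736/12505] → run C
t=11: vr[C=4096/3121 D=3072/3121 E=7160832/4979491 G=20736/12505] → run D
t=12: vr[C=4096/3121 D=4096/3121 E=7160832/4979491 G=20736/12505] → run C
t=13: vr[C=5120/3121 D=4096/3121 E=7160832/4979491 G=20736/12505] → run D
t=14: vr[C=5120/3121 D=5120/3121 E=7160832/4979491 G=20736/12505] → run E
t=15: vr[C=5120/3121 D=5120/3121 E=9721856/4979491 G=20736/12505] → run C
t=16: vr[D=5120/3121 E=9721856/4979491 G=20736/12505] → run D
t=17: vr[E=9721856/4979491 G=20736/12505] → run G
t=18: vr[E=9721856/4979491 G=36352/12505] → run E
t=19: vr[G=36352/12505] → run G
t=20: vr[G=51968/12505] → run G
t=21: (idle)
t=22: (idle)
t=23: (idle)
t=24: (idle)
t=25: (idle)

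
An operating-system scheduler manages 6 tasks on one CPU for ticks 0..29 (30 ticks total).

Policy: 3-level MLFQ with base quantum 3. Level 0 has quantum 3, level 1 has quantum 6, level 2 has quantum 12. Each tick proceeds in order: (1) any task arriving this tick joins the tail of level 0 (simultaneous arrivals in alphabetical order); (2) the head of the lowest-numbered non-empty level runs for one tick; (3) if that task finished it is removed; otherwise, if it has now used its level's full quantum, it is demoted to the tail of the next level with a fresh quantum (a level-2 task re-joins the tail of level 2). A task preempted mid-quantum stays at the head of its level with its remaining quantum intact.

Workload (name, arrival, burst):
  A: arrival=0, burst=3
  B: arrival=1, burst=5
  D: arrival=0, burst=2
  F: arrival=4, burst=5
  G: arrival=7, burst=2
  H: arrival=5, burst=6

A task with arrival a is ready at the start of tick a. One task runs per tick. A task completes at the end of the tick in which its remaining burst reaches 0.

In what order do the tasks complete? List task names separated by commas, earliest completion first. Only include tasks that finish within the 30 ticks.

t=0: L0/L1/L2 = AD/-/- → run A
t=1: L0/L1/L2 = ADB/-/- → run A
t=2: L0/L1/L2 = ADB/-/- → run A
t=3: L0/L1/L2 = DB/-/- → run D
t=4: L0/L1/L2 = DBF/-/- → run D
t=5: L0/L1/L2 = BFH/-/- → run B
t=6: L0/L1/L2 = BFH/-/- → run B
t=7: L0/L1/L2 = BFHG/-/- → run B
t=8: L0/L1/L2 = FHG/B/- → run F
t=9: L0/L1/L2 = FHG/B/- → run F
t=10: L0/L1/L2 = FHG/B/- → run F
t=11: L0/L1/L2 = HG/BF/- → run H
t=12: L0/L1/L2 = HG/BF/- → run H
t=13: L0/L1/L2 = HG/BF/- → run H
t=14: L0/L1/L2 = G/BFH/- → run G
t=15: L0/L1/L2 = G/BFH/- → run G
t=16: L0/L1/L2 = -/BFH/- → run B
t=17: L0/L1/L2 = -/BFH/- → run B
t=18: L0/L1/L2 = -/FH/- → run F
t=19: L0/L1/L2 = -/FH/- → run F
t=20: L0/L1/L2 = -/H/- → run H
t=21: L0/L1/L2 = -/H/- → run H
t=22: L0/L1/L2 = -/H/- → run H
t=23: (idle)
t=24: (idle)
t=25: (idle)
t=26: (idle)
t=27: (idle)
t=28: (idle)
t=29: (idle)

completion order = A, D, G, B, F, H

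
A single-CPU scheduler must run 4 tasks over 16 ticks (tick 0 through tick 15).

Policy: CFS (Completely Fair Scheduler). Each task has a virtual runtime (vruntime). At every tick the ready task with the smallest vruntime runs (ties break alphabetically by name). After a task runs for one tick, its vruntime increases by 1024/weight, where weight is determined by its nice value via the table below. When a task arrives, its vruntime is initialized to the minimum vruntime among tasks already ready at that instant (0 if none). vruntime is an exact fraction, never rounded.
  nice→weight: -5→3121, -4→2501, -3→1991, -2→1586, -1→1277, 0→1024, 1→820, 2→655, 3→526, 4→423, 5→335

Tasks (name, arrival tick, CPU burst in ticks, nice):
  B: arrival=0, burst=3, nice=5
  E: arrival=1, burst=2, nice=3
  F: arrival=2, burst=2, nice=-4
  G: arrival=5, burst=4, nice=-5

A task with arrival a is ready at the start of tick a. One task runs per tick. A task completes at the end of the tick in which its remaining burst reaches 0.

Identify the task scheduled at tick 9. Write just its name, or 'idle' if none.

running at tick 9 = G

t=0: vr[B=0] → run B
t=1: vr[B=1024/335 E=1024/335] → run B
t=2: vr[B=2048/335 E=1024/335 F=1024/335] → run E
t=3: vr[B=2048/335 E=440832/88105 F=1024/335] → run F
t=4: vr[B=2048/335 E=440832/88105 F=2904064/837835] → run F
t=5: vr[B=2048/335 E=440832/88105 G=440832/88105] → run E
t=6: vr[B=2048/335 G=440832/88105] → run G
t=7: vr[B=2048/335 G=1466056192/274975705] → run G
t=8: vr[B=2048/335 G=1556275712/274975705] → run G
t=9: vr[B=2048/335 G=1646495232/274975705] → run G
t=10: vr[B=2048/335] → run B
t=11: (idle)
t=12: (idle)
t=13: (idle)
t=14: (idle)
t=15: (idle)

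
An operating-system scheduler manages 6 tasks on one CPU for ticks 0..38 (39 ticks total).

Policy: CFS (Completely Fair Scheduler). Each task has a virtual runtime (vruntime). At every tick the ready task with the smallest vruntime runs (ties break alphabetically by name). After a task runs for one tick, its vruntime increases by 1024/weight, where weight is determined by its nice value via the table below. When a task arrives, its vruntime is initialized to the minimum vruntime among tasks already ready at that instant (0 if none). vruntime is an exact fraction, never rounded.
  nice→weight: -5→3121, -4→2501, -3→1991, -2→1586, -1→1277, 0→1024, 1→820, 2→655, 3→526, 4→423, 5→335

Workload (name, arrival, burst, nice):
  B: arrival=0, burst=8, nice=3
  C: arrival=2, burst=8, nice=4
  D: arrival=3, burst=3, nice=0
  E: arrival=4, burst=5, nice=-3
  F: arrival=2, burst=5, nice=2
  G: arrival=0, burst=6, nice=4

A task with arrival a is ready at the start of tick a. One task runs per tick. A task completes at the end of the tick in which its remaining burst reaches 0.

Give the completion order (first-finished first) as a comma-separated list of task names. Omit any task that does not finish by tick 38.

t=0: vr[B=0 G=0] → run B
t=1: vr[B=512/263 G=0] → run G
t=2: vr[B=512/263 C=512/263 F=512/263 G=1024/423] → run B
t=3: vr[B=1024/263 C=512/263 D=512/263 F=512/263 G=1024/423] → run C
t=4: vr[B=1024/263 C=485888/111249 D=512/263 E=512/263 F=512/263 G=1024/423] → run D
t=5: vr[B=1024/263 C=485888/111249 D=775/263 E=512/263 F=512/263 G=1024/423] → run E
t=6: vr[B=1024/263 C=485888/111249 D=775/263 E=1288704/523633 F=512/263 G=1024/423] → run F
t=7: vr[B=1024/263 C=485888/111249 D=775/263 E=1288704/523633 F=604672/172265 G=1024/423] → run G
t=8: vr[B=1024/263 C=485888/111249 D=775/263 E=1288704/523633 F=604672/172265 G=2048/423] → run E
t=9: vr[B=1024/263 C=485888/111249 D=775/263 E=1558016/523633 F=604672/172265 G=2048/423] → run D
t=10: vr[B=1024/263 C=485888/111249 D=1038/263 E=1558016/523633 F=604672/172265 G=2048/423] → run E
t=11: vr[B=1024/263 C=485888/111249 D=1038/263 E=1827328/523633 F=604672/172265 G=2048/423] → run E
t=12: vr[B=1024/263 C=485888/111249 D=1038/263 E=2096640/523633 F=604672/172265 G=2048/423] → run F
t=13: vr[B=1024/263 C=485888/111249 D=1038/263 E=2096640/523633 F=873984/172265 G=2048/423] → run B
t=14: vr[B=1536/263 C=485888/111249 D=1038/263 E=2096640/523633 F=873984/172265 G=2048/423] → run D
t=15: vr[B=1536/263 C=485888/111249 E=2096640/523633 F=873984/172265 G=2048/423] → run E
t=16: vr[B=1536/263 C=485888/111249 F=873984/172265 G=2048/423] → run C
t=17: vr[B=1536/263 C=755200/111249 F=873984/172265 G=2048/423] → run G
t=18: vr[B=1536/263 C=755200/111249 F=873984/172265 G=1024/141] → run F
t=19: vr[B=1536/263 C=755200/111249 F=1143296/172265 G=1024/141] → run B
t=20: vr[B=2048/263 C=755200/111249 F=1143296/172265 G=1024/141] → run F
t=21: vr[B=2048/263 C=755200/111249 F=1412608/172265 G=1024/141] → run C
t=22: vr[B=2048/263 C=341504/37083 F=1412608/172265 G=1024/141] → run G
t=23: vr[B=2048/263 C=341504/37083 F=1412608/172265 G=4096/423] → run B
t=24: vr[B=2560/263 C=341504/37083 F=1412608/172265 G=4096/423] → run F
t=25: vr[B=2560/263 C=341504/37083 G=4096/423] → run C
t=26: vr[B=2560/263 C=1293824/111249 G=4096/423] → run G
t=27: vr[B=2560/263 C=1293824/111249 G=5120/423] → run B
t=28: vr[B=3072/263 C=1293824/111249 G=5120/423] → run C
t=29: vr[B=3072/263 C=1563136/111249 G=5120/423] → run B
t=30: vr[B=3584/263 C=1563136/111249 G=5120/423] → run G
t=31: vr[B=3584/263 C=1563136/111249] → run B
t=32: vr[C=1563136/111249] → run C
t=33: vr[C=610816/37083] → run C
t=34: vr[C=2101760/111249] → run C
t=35: (idle)
t=36: (idle)
t=37: (idle)
t=38: (idle)

completion order = D, E, F, G, B, C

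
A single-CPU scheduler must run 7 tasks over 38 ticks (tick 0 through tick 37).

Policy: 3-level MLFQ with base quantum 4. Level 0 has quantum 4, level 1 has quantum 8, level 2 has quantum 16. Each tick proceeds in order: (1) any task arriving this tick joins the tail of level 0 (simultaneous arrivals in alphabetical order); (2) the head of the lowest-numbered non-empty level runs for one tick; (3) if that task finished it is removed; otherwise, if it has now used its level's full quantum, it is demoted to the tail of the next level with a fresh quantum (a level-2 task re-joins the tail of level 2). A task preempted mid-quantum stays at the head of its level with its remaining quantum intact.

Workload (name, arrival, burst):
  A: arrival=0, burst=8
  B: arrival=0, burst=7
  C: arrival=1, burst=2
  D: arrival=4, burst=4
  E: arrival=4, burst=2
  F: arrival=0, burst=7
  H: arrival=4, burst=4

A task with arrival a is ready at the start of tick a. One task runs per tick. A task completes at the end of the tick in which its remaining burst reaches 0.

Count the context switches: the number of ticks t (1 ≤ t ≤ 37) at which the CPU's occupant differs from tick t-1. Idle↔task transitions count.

t=0: L0/L1/L2 = ABF/-/- → run A
t=1: L0/L1/L2 = ABFC/-/- → run A
t=2: L0/L1/L2 = ABFC/-/- → run A
t=3: L0/L1/L2 = ABFC/-/- → run A
t=4: L0/L1/L2 = BFCDEH/A/- → run B
t=5: L0/L1/L2 = BFCDEH/A/- → run B
t=6: L0/L1/L2 = BFCDEH/A/- → run B
t=7: L0/L1/L2 = BFCDEH/A/- → run B
t=8: L0/L1/L2 = FCDEH/AB/- → run F
t=9: L0/L1/L2 = FCDEH/AB/- → run F
t=10: L0/L1/L2 = FCDEH/AB/- → run F
t=11: L0/L1/L2 = FCDEH/AB/- → run F
t=12: L0/L1/L2 = CDEH/ABF/- → run C
t=13: L0/L1/L2 = CDEH/ABF/- → run C
t=14: L0/L1/L2 = DEH/ABF/- → run D
t=15: L0/L1/L2 = DEH/ABF/- → run D
t=16: L0/L1/L2 = DEH/ABF/- → run D
t=17: L0/L1/L2 = DEH/ABF/- → run D
t=18: L0/L1/L2 = EH/ABF/- → run E
t=19: L0/L1/L2 = EH/ABF/- → run E
t=20: L0/L1/L2 = H/ABF/- → run H
t=21: L0/L1/L2 = H/ABF/- → run H
t=22: L0/L1/L2 = H/ABF/- → run H
t=23: L0/L1/L2 = H/ABF/- → run H
t=24: L0/L1/L2 = -/ABF/- → run A
t=25: L0/L1/L2 = -/ABF/- → run A
t=26: L0/L1/L2 = -/ABF/- → run A
t=27: L0/L1/L2 = -/ABF/- → run A
t=28: L0/L1/L2 = -/BF/- → run B
t=29: L0/L1/L2 = -/BF/- → run B
t=30: L0/L1/L2 = -/BF/- → run B
t=31: L0/L1/L2 = -/F/- → run F
t=32: L0/L1/L2 = -/F/- → run F
t=33: L0/L1/L2 = -/F/- → run F
t=34: (idle)
t=35: (idle)
t=36: (idle)
t=37: (idle)

context switches = 10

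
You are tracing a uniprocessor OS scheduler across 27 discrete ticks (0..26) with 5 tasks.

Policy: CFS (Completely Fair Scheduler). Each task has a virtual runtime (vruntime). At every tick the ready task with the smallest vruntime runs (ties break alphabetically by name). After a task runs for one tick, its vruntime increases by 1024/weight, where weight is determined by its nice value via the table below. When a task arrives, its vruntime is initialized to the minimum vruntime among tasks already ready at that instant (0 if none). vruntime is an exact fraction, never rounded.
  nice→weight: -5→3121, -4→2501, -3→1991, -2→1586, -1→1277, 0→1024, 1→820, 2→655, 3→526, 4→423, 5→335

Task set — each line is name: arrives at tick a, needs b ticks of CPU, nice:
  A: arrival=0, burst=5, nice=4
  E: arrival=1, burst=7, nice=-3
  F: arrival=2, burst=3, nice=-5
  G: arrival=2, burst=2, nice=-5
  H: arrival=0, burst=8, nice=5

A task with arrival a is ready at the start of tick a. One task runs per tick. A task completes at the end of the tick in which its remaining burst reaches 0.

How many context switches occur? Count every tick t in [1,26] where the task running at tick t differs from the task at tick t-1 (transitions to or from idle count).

t=0: vr[A=0 H=0] → run A
t=1: vr[A=1024/423 E=0 H=0] → run E
t=2: vr[A=1024/423 E=1024/1991 F=0 G=0 H=0] → run F
t=3: vr[A=1024/423 E=1024/1991 F=1024/3121 G=0 H=0] → run G
t=4: vr[A=1024/423 E=1024/1991 F=1024/3121 G=1024/3121 H=0] → run H
t=5: vr[A=1024/423 E=1024/1991 F=1024/3121 G=1024/3121 H=1024/335] → run F
t=6: vr[A=1024/423 E=1024/1991 F=2048/3121 G=1024/3121 H=1024/335] → run G
t=7: vr[A=1024/423 E=1024/1991 F=2048/3121 H=1024/335] → run E
t=8: vr[A=1024/423 E=2048/1991 F=2048/3121 H=1024/335] → run F
t=9: vr[A=1024/423 E=2048/1991 H=1024/335] → run E
t=10: vr[A=1024/423 E=3072/1991 H=1024/335] → run E
t=11: vr[A=1024/423 E=4096/1991 H=1024/335] → run E
t=12: vr[A=1024/423 E=5120/1991 H=1024/335] → run A
t=13: vr[A=2048/423 E=5120/1991 H=1024/335] → run E
t=14: vr[A=2048/423 E=6144/1991 H=1024/335] → run H
t=15: vr[A=2048/423 E=6144/1991 H=2048/335] → run E
t=16: vr[A=2048/423 H=2048/335] → run A
t=17: vr[A=1024/141 H=2048/335] → run H
t=18: vr[A=1024/141 H=3072/335] → run A
t=19: vr[A=4096/423 H=3072/335] → run H
t=20: vr[A=4096/423 H=4096/335] → run A
t=21: vr[H=4096/335] → run H
t=22: vr[H=1024/67] → run H
t=23: vr[H=6144/335] → run H
t=24: vr[H=7168/335] → run H
t=25: (idle)
t=26: (idle)

context switches = 20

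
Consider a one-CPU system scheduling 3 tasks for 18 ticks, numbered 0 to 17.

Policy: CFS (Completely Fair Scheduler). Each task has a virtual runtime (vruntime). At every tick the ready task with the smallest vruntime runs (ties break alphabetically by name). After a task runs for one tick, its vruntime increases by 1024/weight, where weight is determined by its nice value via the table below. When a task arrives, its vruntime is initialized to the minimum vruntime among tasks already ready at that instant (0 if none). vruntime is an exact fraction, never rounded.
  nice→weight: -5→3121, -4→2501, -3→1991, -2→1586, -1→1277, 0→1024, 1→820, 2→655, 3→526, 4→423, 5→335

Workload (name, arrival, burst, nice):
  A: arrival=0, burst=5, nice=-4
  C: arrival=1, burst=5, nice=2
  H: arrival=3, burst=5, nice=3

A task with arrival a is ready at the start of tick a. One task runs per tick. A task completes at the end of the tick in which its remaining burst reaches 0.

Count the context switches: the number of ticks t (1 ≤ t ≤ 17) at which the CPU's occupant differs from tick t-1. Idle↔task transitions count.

context switches = 13

t=0: vr[A=0] → run A
t=1: vr[A=1024/2501 C=1024/2501] → run A
t=2: vr[A=2048/2501 C=1024/2501] → run C
t=3: vr[A=2048/2501 C=3231744/1638155 H=2048/2501] → run A
t=4: vr[A=3072/2501 C=3231744/1638155 H=2048/2501] → run H
t=5: vr[A=3072/2501 C=3231744/1638155 H=1819136/657763] → run A
t=6: vr[A=4096/2501 C=3231744/1638155 H=1819136/657763] → run A
t=7: vr[C=3231744/1638155 H=1819136/657763] → run C
t=8: vr[C=5792768/1638155 H=1819136/657763] → run H
t=9: vr[C=5792768/1638155 H=3099648/657763] → run C
t=10: vr[C=8353792/1638155 H=3099648/657763] → run H
t=11: vr[C=8353792/1638155 H=4380160/657763] → run C
t=12: vr[C=10914816/1638155 H=4380160/657763] → run H
t=13: vr[C=10914816/1638155 H=5660672/657763] → run C
t=14: vr[H=5660672/657763] → run H
t=15: (idle)
t=16: (idle)
t=17: (idle)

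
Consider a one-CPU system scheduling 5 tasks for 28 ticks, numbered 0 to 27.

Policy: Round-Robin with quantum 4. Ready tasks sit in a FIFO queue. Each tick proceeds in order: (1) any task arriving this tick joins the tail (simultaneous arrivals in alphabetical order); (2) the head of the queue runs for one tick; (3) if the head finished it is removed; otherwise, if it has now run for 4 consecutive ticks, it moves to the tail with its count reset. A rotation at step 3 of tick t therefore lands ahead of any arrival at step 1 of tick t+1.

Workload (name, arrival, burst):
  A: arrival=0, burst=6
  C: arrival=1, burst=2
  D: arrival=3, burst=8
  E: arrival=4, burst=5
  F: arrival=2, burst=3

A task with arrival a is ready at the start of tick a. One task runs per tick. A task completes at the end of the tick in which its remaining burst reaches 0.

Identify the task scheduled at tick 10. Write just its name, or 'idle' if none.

running at tick 10 = D

t=0: queue=[A] q_used=0 → run A
t=1: queue=[A,C] q_used=1 → run A
t=2: queue=[A,C,F] q_used=2 → run A
t=3: queue=[A,C,F,D] q_used=3 → run A
t=4: queue=[C,F,D,A,E] q_used=0 → run C
t=5: queue=[C,F,D,A,E] q_used=1 → run C
t=6: queue=[F,D,A,E] q_used=0 → run F
t=7: queue=[F,D,A,E] q_used=1 → run F
t=8: queue=[F,D,A,E] q_used=2 → run F
t=9: queue=[D,A,E] q_used=0 → run D
t=10: queue=[D,A,E] q_used=1 → run D
t=11: queue=[D,A,E] q_used=2 → run D
t=12: queue=[D,A,E] q_used=3 → run D
t=13: queue=[A,E,D] q_used=0 → run A
t=14: queue=[A,E,D] q_used=1 → run A
t=15: queue=[E,D] q_used=0 → run E
t=16: queue=[E,D] q_used=1 → run E
t=17: queue=[E,D] q_used=2 → run E
t=18: queue=[E,D] q_used=3 → run E
t=19: queue=[D,E] q_used=0 → run D
t=20: queue=[D,E] q_used=1 → run D
t=21: queue=[D,E] q_used=2 → run D
t=22: queue=[D,E] q_used=3 → run D
t=23: queue=[E] q_used=0 → run E
t=24: (idle)
t=25: (idle)
t=26: (idle)
t=27: (idle)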